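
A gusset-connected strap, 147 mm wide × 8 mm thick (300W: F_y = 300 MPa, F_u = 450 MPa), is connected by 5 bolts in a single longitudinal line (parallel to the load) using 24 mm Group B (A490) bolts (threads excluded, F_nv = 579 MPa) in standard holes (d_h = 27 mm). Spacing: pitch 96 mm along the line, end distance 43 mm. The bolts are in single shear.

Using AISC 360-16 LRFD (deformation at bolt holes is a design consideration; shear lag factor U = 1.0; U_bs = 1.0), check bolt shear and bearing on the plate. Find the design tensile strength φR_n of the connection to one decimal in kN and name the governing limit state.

Bolt shear: A_b = π(24)²/4 = 452.39 mm². φR_n = 0.75 × 579 × 452.39 × 5 × 1 = 982.3 kN.
Bearing (8 mm plate, F_u = 450 MPa): end bolts L_c = 43 − 27/2 = 29.5, R_n = min(1.2×29.5×8×450, 2.4×24×8×450) = 127.44 kN/bolt; interior L_c = 96 − 27 = 69, R_n = 207.36 kN/bolt. φR_n = 0.75 × (1×127.44 + 4×207.36) = 717.7 kN.
Governing: min(982.3, 717.7) = 717.7 kN → bearing.

717.7 kN (bearing governs)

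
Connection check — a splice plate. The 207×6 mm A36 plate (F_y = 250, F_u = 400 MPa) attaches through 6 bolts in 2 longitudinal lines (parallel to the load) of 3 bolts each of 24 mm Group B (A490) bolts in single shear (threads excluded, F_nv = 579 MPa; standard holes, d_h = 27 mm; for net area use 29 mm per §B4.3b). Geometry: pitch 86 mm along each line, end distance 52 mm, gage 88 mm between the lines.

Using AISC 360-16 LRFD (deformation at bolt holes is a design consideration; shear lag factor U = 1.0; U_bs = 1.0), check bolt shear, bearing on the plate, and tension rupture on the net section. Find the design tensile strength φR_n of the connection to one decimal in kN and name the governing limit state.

Bolt shear: A_b = π(24)²/4 = 452.39 mm². φR_n = 0.75 × 579 × 452.39 × 6 × 1 = 1178.7 kN.
Bearing (6 mm plate, F_u = 400 MPa): end bolts L_c = 52 − 27/2 = 38.5, R_n = min(1.2×38.5×6×400, 2.4×24×6×400) = 110.88 kN/bolt; interior L_c = 86 − 27 = 59, R_n = 138.24 kN/bolt. φR_n = 0.75 × (2×110.88 + 4×138.24) = 581.0 kN.
Tension rupture (net): A_n = (207 − 2×29)×6 = 894 mm² (U = 1.0, A_e = A_n). φR_n = 0.75 × 400 × 894 = 268.2 kN.
Governing: min(1178.7, 581.0, 268.2) = 268.2 kN → net-section rupture.

268.2 kN (net-section rupture governs)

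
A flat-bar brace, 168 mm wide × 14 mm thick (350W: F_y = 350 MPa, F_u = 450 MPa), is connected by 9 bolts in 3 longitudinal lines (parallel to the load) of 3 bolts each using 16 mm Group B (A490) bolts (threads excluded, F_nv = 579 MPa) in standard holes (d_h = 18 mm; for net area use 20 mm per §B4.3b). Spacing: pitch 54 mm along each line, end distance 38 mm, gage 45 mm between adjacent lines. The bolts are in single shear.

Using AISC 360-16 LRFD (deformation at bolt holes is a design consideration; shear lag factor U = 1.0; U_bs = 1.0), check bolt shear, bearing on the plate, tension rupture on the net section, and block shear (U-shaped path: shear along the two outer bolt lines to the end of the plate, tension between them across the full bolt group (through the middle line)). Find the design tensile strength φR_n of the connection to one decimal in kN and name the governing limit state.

Bolt shear: A_b = π(16)²/4 = 201.06 mm². φR_n = 0.75 × 579 × 201.06 × 9 × 1 = 785.8 kN.
Bearing (14 mm plate, F_u = 450 MPa): end bolts L_c = 38 − 18/2 = 29, R_n = min(1.2×29×14×450, 2.4×16×14×450) = 219.24 kN/bolt; interior L_c = 54 − 18 = 36, R_n = 241.92 kN/bolt. φR_n = 0.75 × (3×219.24 + 6×241.92) = 1581.9 kN.
Tension rupture (net): A_n = (168 − 3×20)×14 = 1512 mm² (U = 1.0, A_e = A_n). φR_n = 0.75 × 450 × 1512 = 510.3 kN.
Block shear: shear path 2×[38+2×54] = 2×146 mm, A_gv = 4088, A_nv = 2×(146 − 2.5×20)×14 = 2688 mm²; tension across gage: (90 − 2×20)×14 = 700 mm². R_n = min(0.6×450×2688, 0.6×350×4088) + 1.0×450×700 = min(725.76, 858.48) + 315 = 1040.8 kN. φR_n = 0.75 × 1040.8 = 780.6 kN.
Governing: min(785.8, 1581.9, 510.3, 780.6) = 510.3 kN → net-section rupture.

510.3 kN (net-section rupture governs)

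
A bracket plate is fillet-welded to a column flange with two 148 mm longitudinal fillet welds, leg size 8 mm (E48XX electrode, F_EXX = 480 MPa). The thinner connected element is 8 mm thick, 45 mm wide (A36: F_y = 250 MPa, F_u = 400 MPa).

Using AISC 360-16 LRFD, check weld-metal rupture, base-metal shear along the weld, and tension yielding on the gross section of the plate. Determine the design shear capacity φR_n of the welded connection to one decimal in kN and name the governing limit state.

Weld metal: throat = 0.707×8 = 5.656 mm, L = 2×148 = 296 mm. φR_n = 0.75 × 0.6 × 480 × 5.656 × 296 = 361.6 kN.
Base metal shear (8 mm plate): yield φR_n = 1.0×0.6×250×8×296 = 355.2 kN; rupture φR_n = 0.75×0.6×400×8×296 = 426.2 kN; take 355.2 kN (yield).
Tension yield (gross): A_g = 45×8 = 360 mm². φR_n = 0.90 × 250 × 360 = 81.0 kN.
Governing: min(361.6, 355.2, 81.0) = 81.0 kN → gross-section yield.

81.0 kN (gross-section yield governs)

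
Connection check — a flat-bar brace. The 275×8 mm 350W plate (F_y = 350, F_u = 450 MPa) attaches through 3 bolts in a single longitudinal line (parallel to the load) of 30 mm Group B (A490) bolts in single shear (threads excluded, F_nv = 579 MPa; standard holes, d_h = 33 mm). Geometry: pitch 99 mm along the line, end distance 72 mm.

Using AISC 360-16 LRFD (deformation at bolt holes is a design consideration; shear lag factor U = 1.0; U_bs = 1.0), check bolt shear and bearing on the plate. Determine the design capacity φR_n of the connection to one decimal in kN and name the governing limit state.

Bolt shear: A_b = π(30)²/4 = 706.86 mm². φR_n = 0.75 × 579 × 706.86 × 3 × 1 = 920.9 kN.
Bearing (8 mm plate, F_u = 450 MPa): end bolts L_c = 72 − 33/2 = 55.5, R_n = min(1.2×55.5×8×450, 2.4×30×8×450) = 239.76 kN/bolt; interior L_c = 99 − 33 = 66, R_n = 259.2 kN/bolt. φR_n = 0.75 × (1×239.76 + 2×259.2) = 568.6 kN.
Governing: min(920.9, 568.6) = 568.6 kN → bearing.

568.6 kN (bearing governs)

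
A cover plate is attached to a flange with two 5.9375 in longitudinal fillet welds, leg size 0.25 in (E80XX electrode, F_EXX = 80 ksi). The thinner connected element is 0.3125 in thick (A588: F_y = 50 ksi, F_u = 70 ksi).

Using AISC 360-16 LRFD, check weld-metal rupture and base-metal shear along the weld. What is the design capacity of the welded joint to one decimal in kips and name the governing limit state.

Weld metal: throat = 0.707×0.25 = 0.17675 in, L = 2×5.9375 = 11.875 in. φR_n = 0.75 × 0.6 × 80 × 0.17675 × 11.875 = 75.6 kips.
Base metal shear (0.3125 in plate): yield φR_n = 1.0×0.6×50×0.3125×11.875 = 111.3 kips; rupture φR_n = 0.75×0.6×70×0.3125×11.875 = 116.9 kips; take 111.3 kips (yield).
Governing: min(75.6, 111.3) = 75.6 kips → weld metal.

75.6 kips (weld metal governs)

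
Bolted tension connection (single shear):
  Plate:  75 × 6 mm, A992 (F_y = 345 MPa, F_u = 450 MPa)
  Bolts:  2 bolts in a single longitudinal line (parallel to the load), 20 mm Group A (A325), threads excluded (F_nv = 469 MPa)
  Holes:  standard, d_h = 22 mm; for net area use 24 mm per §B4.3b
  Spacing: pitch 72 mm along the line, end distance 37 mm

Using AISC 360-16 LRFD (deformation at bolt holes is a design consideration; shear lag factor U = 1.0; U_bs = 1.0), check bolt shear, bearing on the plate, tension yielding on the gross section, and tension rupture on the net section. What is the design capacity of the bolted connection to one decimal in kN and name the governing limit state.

Bolt shear: A_b = π(20)²/4 = 314.16 mm². φR_n = 0.75 × 469 × 314.16 × 2 × 1 = 221.0 kN.
Bearing (6 mm plate, F_u = 450 MPa): end bolts L_c = 37 − 22/2 = 26, R_n = min(1.2×26×6×450, 2.4×20×6×450) = 84.24 kN/bolt; interior L_c = 72 − 22 = 50, R_n = 129.6 kN/bolt. φR_n = 0.75 × (1×84.24 + 1×129.6) = 160.4 kN.
Tension yield (gross): A_g = 75×6 = 450 mm². φR_n = 0.90 × 345 × 450 = 139.7 kN.
Tension rupture (net): A_n = (75 − 1×24)×6 = 306 mm² (U = 1.0, A_e = A_n). φR_n = 0.75 × 450 × 306 = 103.3 kN.
Governing: min(221.0, 160.4, 139.7, 103.3) = 103.3 kN → net-section rupture.

103.3 kN (net-section rupture governs)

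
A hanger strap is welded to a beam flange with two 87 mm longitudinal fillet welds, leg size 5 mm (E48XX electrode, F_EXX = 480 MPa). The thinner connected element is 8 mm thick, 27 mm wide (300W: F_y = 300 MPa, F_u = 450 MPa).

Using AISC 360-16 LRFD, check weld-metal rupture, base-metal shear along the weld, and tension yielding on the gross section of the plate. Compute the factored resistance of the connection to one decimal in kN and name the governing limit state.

58.3 kN (gross-section yield governs)

Weld metal: throat = 0.707×5 = 3.535 mm, L = 2×87 = 174 mm. φR_n = 0.75 × 0.6 × 480 × 3.535 × 174 = 132.9 kN.
Base metal shear (8 mm plate): yield φR_n = 1.0×0.6×300×8×174 = 250.6 kN; rupture φR_n = 0.75×0.6×450×8×174 = 281.9 kN; take 250.6 kN (yield).
Tension yield (gross): A_g = 27×8 = 216 mm². φR_n = 0.90 × 300 × 216 = 58.3 kN.
Governing: min(132.9, 250.6, 58.3) = 58.3 kN → gross-section yield.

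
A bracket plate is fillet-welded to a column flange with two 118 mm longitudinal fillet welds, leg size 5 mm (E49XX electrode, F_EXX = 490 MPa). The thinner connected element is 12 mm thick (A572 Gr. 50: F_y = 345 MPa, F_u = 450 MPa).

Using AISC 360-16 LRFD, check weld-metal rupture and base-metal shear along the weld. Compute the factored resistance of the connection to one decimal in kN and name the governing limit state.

184.0 kN (weld metal governs)

Weld metal: throat = 0.707×5 = 3.535 mm, L = 2×118 = 236 mm. φR_n = 0.75 × 0.6 × 490 × 3.535 × 236 = 184.0 kN.
Base metal shear (12 mm plate): yield φR_n = 1.0×0.6×345×12×236 = 586.2 kN; rupture φR_n = 0.75×0.6×450×12×236 = 573.5 kN; take 573.5 kN (rupture).
Governing: min(184.0, 573.5) = 184.0 kN → weld metal.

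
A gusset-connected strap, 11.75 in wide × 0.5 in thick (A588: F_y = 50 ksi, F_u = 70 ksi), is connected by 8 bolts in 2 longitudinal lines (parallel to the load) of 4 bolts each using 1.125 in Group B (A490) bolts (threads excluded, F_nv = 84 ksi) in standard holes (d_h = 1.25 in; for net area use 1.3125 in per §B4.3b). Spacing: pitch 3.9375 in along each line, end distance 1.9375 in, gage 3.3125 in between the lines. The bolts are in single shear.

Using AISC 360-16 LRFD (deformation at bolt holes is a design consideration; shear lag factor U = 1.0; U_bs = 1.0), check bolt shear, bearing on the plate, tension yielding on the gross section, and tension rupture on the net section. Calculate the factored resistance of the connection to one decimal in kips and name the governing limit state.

Bolt shear: A_b = π(1.125)²/4 = 0.99402 in². φR_n = 0.75 × 84 × 0.99402 × 8 × 1 = 501.0 kips.
Bearing (0.5 in plate, F_u = 70 ksi): end bolts L_c = 1.9375 − 1.25/2 = 1.3125, R_n = min(1.2×1.3125×0.5×70, 2.4×1.125×0.5×70) = 55.125 kips/bolt; interior L_c = 3.9375 − 1.25 = 2.6875, R_n = 94.5 kips/bolt. φR_n = 0.75 × (2×55.125 + 6×94.5) = 507.9 kips.
Tension yield (gross): A_g = 11.75×0.5 = 5.875 in². φR_n = 0.90 × 50 × 5.875 = 264.4 kips.
Tension rupture (net): A_n = (11.75 − 2×1.3125)×0.5 = 4.5625 in² (U = 1.0, A_e = A_n). φR_n = 0.75 × 70 × 4.5625 = 239.5 kips.
Governing: min(501.0, 507.9, 264.4, 239.5) = 239.5 kips → net-section rupture.

239.5 kips (net-section rupture governs)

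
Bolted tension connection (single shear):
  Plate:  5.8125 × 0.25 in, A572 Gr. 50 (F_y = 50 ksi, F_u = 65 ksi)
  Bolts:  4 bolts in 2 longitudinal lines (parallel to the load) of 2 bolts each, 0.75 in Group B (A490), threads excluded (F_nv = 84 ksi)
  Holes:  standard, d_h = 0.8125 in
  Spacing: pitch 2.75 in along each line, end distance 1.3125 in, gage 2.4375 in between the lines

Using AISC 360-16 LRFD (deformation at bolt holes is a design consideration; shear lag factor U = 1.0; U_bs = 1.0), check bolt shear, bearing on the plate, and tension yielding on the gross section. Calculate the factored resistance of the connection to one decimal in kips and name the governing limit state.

Bolt shear: A_b = π(0.75)²/4 = 0.44179 in². φR_n = 0.75 × 84 × 0.44179 × 4 × 1 = 111.3 kips.
Bearing (0.25 in plate, F_u = 65 ksi): end bolts L_c = 1.3125 − 0.8125/2 = 0.90625, R_n = min(1.2×0.90625×0.25×65, 2.4×0.75×0.25×65) = 17.672 kips/bolt; interior L_c = 2.75 − 0.8125 = 1.9375, R_n = 29.25 kips/bolt. φR_n = 0.75 × (2×17.672 + 2×29.25) = 70.4 kips.
Tension yield (gross): A_g = 5.8125×0.25 = 1.4531 in². φR_n = 0.90 × 50 × 1.4531 = 65.4 kips.
Governing: min(111.3, 70.4, 65.4) = 65.4 kips → gross-section yield.

65.4 kips (gross-section yield governs)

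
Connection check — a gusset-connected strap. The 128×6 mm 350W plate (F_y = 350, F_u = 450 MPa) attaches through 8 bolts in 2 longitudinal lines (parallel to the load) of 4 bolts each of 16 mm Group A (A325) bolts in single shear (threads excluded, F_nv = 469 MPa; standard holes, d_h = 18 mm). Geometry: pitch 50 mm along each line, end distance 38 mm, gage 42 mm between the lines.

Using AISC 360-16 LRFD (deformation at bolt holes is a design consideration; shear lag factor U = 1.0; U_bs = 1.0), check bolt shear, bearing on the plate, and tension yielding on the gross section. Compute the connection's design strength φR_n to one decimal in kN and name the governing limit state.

Bolt shear: A_b = π(16)²/4 = 201.06 mm². φR_n = 0.75 × 469 × 201.06 × 8 × 1 = 565.8 kN.
Bearing (6 mm plate, F_u = 450 MPa): end bolts L_c = 38 − 18/2 = 29, R_n = min(1.2×29×6×450, 2.4×16×6×450) = 93.96 kN/bolt; interior L_c = 50 − 18 = 32, R_n = 103.68 kN/bolt. φR_n = 0.75 × (2×93.96 + 6×103.68) = 607.5 kN.
Tension yield (gross): A_g = 128×6 = 768 mm². φR_n = 0.90 × 350 × 768 = 241.9 kN.
Governing: min(565.8, 607.5, 241.9) = 241.9 kN → gross-section yield.

241.9 kN (gross-section yield governs)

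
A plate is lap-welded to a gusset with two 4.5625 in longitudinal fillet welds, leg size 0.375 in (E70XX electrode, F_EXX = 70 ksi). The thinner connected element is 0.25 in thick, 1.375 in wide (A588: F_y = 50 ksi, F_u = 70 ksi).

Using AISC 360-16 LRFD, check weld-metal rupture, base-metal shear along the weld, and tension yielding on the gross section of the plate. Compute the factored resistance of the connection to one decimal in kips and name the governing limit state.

15.5 kips (gross-section yield governs)

Weld metal: throat = 0.707×0.375 = 0.26513 in, L = 2×4.5625 = 9.125 in. φR_n = 0.75 × 0.6 × 70 × 0.26513 × 9.125 = 76.2 kips.
Base metal shear (0.25 in plate): yield φR_n = 1.0×0.6×50×0.25×9.125 = 68.4 kips; rupture φR_n = 0.75×0.6×70×0.25×9.125 = 71.9 kips; take 68.4 kips (yield).
Tension yield (gross): A_g = 1.375×0.25 = 0.34375 in². φR_n = 0.90 × 50 × 0.34375 = 15.5 kips.
Governing: min(76.2, 68.4, 15.5) = 15.5 kips → gross-section yield.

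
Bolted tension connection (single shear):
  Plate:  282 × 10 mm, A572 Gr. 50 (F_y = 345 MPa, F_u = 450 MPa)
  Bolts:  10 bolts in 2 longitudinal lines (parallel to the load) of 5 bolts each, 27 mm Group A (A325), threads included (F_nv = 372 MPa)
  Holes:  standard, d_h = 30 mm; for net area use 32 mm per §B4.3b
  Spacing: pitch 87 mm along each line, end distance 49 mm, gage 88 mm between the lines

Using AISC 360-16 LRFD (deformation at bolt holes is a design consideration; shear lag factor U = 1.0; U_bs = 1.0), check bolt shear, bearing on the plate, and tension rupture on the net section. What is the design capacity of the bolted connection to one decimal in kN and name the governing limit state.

735.8 kN (net-section rupture governs)

Bolt shear: A_b = π(27)²/4 = 572.56 mm². φR_n = 0.75 × 372 × 572.56 × 10 × 1 = 1597.4 kN.
Bearing (10 mm plate, F_u = 450 MPa): end bolts L_c = 49 − 30/2 = 34, R_n = min(1.2×34×10×450, 2.4×27×10×450) = 183.6 kN/bolt; interior L_c = 87 − 30 = 57, R_n = 291.6 kN/bolt. φR_n = 0.75 × (2×183.6 + 8×291.6) = 2025.0 kN.
Tension rupture (net): A_n = (282 − 2×32)×10 = 2180 mm² (U = 1.0, A_e = A_n). φR_n = 0.75 × 450 × 2180 = 735.8 kN.
Governing: min(1597.4, 2025.0, 735.8) = 735.8 kN → net-section rupture.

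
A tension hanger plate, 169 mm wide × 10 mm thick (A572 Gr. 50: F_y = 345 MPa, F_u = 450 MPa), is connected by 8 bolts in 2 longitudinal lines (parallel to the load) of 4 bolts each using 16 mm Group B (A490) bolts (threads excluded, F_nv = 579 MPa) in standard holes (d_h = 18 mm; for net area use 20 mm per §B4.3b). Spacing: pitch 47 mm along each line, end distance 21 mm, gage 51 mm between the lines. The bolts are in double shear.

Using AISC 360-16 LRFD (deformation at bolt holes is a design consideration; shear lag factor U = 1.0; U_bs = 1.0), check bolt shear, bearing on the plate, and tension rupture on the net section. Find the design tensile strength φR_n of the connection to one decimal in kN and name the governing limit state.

Bolt shear: A_b = π(16)²/4 = 201.06 mm². φR_n = 0.75 × 579 × 201.06 × 8 × 2 = 1397.0 kN.
Bearing (10 mm plate, F_u = 450 MPa): end bolts L_c = 21 − 18/2 = 12, R_n = min(1.2×12×10×450, 2.4×16×10×450) = 64.8 kN/bolt; interior L_c = 47 − 18 = 29, R_n = 156.6 kN/bolt. φR_n = 0.75 × (2×64.8 + 6×156.6) = 801.9 kN.
Tension rupture (net): A_n = (169 − 2×20)×10 = 1290 mm² (U = 1.0, A_e = A_n). φR_n = 0.75 × 450 × 1290 = 435.4 kN.
Governing: min(1397.0, 801.9, 435.4) = 435.4 kN → net-section rupture.

435.4 kN (net-section rupture governs)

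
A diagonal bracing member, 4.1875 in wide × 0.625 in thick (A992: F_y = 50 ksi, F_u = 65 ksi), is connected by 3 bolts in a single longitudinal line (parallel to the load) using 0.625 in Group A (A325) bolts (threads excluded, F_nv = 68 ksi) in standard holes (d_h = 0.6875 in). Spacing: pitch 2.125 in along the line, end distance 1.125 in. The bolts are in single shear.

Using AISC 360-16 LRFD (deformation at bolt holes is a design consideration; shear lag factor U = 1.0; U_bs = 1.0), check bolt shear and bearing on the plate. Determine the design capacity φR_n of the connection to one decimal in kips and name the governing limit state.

46.9 kips (bolt shear governs)

Bolt shear: A_b = π(0.625)²/4 = 0.3068 in². φR_n = 0.75 × 68 × 0.3068 × 3 × 1 = 46.9 kips.
Bearing (0.625 in plate, F_u = 65 ksi): end bolts L_c = 1.125 − 0.6875/2 = 0.78125, R_n = min(1.2×0.78125×0.625×65, 2.4×0.625×0.625×65) = 38.086 kips/bolt; interior L_c = 2.125 − 0.6875 = 1.4375, R_n = 60.938 kips/bolt. φR_n = 0.75 × (1×38.086 + 2×60.938) = 120.0 kips.
Governing: min(46.9, 120.0) = 46.9 kips → bolt shear.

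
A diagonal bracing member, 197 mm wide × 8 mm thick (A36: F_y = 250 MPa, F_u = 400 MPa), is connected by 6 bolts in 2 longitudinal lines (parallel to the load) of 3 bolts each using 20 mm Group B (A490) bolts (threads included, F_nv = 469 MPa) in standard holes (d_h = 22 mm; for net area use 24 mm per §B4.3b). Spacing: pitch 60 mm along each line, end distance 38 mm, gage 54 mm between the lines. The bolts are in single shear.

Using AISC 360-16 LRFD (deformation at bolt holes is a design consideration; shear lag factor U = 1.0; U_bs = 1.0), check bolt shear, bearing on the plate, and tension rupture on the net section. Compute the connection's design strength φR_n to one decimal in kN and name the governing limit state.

Bolt shear: A_b = π(20)²/4 = 314.16 mm². φR_n = 0.75 × 469 × 314.16 × 6 × 1 = 663.0 kN.
Bearing (8 mm plate, F_u = 400 MPa): end bolts L_c = 38 − 22/2 = 27, R_n = min(1.2×27×8×400, 2.4×20×8×400) = 103.68 kN/bolt; interior L_c = 60 − 22 = 38, R_n = 145.92 kN/bolt. φR_n = 0.75 × (2×103.68 + 4×145.92) = 593.3 kN.
Tension rupture (net): A_n = (197 − 2×24)×8 = 1192 mm² (U = 1.0, A_e = A_n). φR_n = 0.75 × 400 × 1192 = 357.6 kN.
Governing: min(663.0, 593.3, 357.6) = 357.6 kN → net-section rupture.

357.6 kN (net-section rupture governs)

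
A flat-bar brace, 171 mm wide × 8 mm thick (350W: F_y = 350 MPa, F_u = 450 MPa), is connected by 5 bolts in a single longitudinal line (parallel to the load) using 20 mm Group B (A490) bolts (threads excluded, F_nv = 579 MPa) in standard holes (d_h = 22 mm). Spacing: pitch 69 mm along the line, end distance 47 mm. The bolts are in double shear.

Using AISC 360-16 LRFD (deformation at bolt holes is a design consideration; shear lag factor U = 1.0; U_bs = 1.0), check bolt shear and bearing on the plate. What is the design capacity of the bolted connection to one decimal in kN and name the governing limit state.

Bolt shear: A_b = π(20)²/4 = 314.16 mm². φR_n = 0.75 × 579 × 314.16 × 5 × 2 = 1364.2 kN.
Bearing (8 mm plate, F_u = 450 MPa): end bolts L_c = 47 − 22/2 = 36, R_n = min(1.2×36×8×450, 2.4×20×8×450) = 155.52 kN/bolt; interior L_c = 69 − 22 = 47, R_n = 172.8 kN/bolt. φR_n = 0.75 × (1×155.52 + 4×172.8) = 635.0 kN.
Governing: min(1364.2, 635.0) = 635.0 kN → bearing.

635.0 kN (bearing governs)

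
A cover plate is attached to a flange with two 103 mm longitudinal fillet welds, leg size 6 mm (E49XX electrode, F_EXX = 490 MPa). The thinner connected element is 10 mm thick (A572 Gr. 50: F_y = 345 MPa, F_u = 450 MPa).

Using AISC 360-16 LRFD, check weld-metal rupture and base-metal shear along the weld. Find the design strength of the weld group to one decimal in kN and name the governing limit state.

192.7 kN (weld metal governs)

Weld metal: throat = 0.707×6 = 4.242 mm, L = 2×103 = 206 mm. φR_n = 0.75 × 0.6 × 490 × 4.242 × 206 = 192.7 kN.
Base metal shear (10 mm plate): yield φR_n = 1.0×0.6×345×10×206 = 426.4 kN; rupture φR_n = 0.75×0.6×450×10×206 = 417.2 kN; take 417.2 kN (rupture).
Governing: min(192.7, 417.2) = 192.7 kN → weld metal.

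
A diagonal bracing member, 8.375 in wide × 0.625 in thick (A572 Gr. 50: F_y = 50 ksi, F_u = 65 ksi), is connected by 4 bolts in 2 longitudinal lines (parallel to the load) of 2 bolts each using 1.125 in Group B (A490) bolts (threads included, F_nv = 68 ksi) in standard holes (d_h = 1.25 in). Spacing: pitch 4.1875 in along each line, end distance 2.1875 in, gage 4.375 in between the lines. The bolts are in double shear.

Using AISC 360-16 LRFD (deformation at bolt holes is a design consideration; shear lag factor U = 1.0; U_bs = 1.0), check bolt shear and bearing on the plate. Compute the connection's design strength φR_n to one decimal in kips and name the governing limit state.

278.8 kips (bearing governs)

Bolt shear: A_b = π(1.125)²/4 = 0.99402 in². φR_n = 0.75 × 68 × 0.99402 × 4 × 2 = 405.6 kips.
Bearing (0.625 in plate, F_u = 65 ksi): end bolts L_c = 2.1875 − 1.25/2 = 1.5625, R_n = min(1.2×1.5625×0.625×65, 2.4×1.125×0.625×65) = 76.172 kips/bolt; interior L_c = 4.1875 − 1.25 = 2.9375, R_n = 109.69 kips/bolt. φR_n = 0.75 × (2×76.172 + 2×109.69) = 278.8 kips.
Governing: min(405.6, 278.8) = 278.8 kips → bearing.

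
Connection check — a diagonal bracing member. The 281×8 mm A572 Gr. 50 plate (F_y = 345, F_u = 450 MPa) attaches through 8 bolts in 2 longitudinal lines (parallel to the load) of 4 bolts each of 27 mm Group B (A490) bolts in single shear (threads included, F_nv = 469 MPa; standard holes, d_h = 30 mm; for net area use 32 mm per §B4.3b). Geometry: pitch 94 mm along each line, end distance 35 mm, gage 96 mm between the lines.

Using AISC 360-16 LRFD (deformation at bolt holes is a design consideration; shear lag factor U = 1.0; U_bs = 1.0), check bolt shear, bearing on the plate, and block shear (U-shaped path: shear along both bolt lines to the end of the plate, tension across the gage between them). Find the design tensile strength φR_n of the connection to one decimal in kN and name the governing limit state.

837.0 kN (block shear governs)

Bolt shear: A_b = π(27)²/4 = 572.56 mm². φR_n = 0.75 × 469 × 572.56 × 8 × 1 = 1611.2 kN.
Bearing (8 mm plate, F_u = 450 MPa): end bolts L_c = 35 − 30/2 = 20, R_n = min(1.2×20×8×450, 2.4×27×8×450) = 86.4 kN/bolt; interior L_c = 94 − 30 = 64, R_n = 233.28 kN/bolt. φR_n = 0.75 × (2×86.4 + 6×233.28) = 1179.4 kN.
Block shear: shear path 2×[35+3×94] = 2×317 mm, A_gv = 5072, A_nv = 2×(317 − 3.5×32)×8 = 3280 mm²; tension across gage: (96 − 1×32)×8 = 512 mm². R_n = min(0.6×450×3280, 0.6×345×5072) + 1.0×450×512 = min(885.6, 1049.9) + 230.4 = 1116 kN. φR_n = 0.75 × 1116 = 837.0 kN.
Governing: min(1611.2, 1179.4, 837.0) = 837.0 kN → block shear.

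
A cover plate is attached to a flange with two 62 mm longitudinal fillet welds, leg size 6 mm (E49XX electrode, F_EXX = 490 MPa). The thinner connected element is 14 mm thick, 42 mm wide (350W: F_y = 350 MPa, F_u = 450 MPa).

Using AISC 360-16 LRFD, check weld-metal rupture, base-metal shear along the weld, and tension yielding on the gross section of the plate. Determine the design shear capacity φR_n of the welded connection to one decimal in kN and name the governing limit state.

Weld metal: throat = 0.707×6 = 4.242 mm, L = 2×62 = 124 mm. φR_n = 0.75 × 0.6 × 490 × 4.242 × 124 = 116.0 kN.
Base metal shear (14 mm plate): yield φR_n = 1.0×0.6×350×14×124 = 364.6 kN; rupture φR_n = 0.75×0.6×450×14×124 = 351.5 kN; take 351.5 kN (rupture).
Tension yield (gross): A_g = 42×14 = 588 mm². φR_n = 0.90 × 350 × 588 = 185.2 kN.
Governing: min(116.0, 351.5, 185.2) = 116.0 kN → weld metal.

116.0 kN (weld metal governs)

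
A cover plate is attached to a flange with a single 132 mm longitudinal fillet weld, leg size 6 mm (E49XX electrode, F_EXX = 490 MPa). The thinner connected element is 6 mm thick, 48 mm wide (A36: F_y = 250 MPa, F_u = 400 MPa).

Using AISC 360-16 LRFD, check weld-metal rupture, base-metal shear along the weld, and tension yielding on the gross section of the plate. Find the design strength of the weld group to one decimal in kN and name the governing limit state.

Weld metal: throat = 0.707×6 = 4.242 mm, L = 132 mm. φR_n = 0.75 × 0.6 × 490 × 4.242 × 132 = 123.5 kN.
Base metal shear (6 mm plate): yield φR_n = 1.0×0.6×250×6×132 = 118.8 kN; rupture φR_n = 0.75×0.6×400×6×132 = 142.6 kN; take 118.8 kN (yield).
Tension yield (gross): A_g = 48×6 = 288 mm². φR_n = 0.90 × 250 × 288 = 64.8 kN.
Governing: min(123.5, 118.8, 64.8) = 64.8 kN → gross-section yield.

64.8 kN (gross-section yield governs)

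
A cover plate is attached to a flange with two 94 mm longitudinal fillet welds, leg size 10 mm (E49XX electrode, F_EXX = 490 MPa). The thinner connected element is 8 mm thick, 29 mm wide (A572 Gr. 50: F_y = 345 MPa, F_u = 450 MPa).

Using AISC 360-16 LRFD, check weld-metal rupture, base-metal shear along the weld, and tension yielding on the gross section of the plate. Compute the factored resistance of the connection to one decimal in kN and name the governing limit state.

Weld metal: throat = 0.707×10 = 7.07 mm, L = 2×94 = 188 mm. φR_n = 0.75 × 0.6 × 490 × 7.07 × 188 = 293.1 kN.
Base metal shear (8 mm plate): yield φR_n = 1.0×0.6×345×8×188 = 311.3 kN; rupture φR_n = 0.75×0.6×450×8×188 = 304.6 kN; take 304.6 kN (rupture).
Tension yield (gross): A_g = 29×8 = 232 mm². φR_n = 0.90 × 345 × 232 = 72.0 kN.
Governing: min(293.1, 304.6, 72.0) = 72.0 kN → gross-section yield.

72.0 kN (gross-section yield governs)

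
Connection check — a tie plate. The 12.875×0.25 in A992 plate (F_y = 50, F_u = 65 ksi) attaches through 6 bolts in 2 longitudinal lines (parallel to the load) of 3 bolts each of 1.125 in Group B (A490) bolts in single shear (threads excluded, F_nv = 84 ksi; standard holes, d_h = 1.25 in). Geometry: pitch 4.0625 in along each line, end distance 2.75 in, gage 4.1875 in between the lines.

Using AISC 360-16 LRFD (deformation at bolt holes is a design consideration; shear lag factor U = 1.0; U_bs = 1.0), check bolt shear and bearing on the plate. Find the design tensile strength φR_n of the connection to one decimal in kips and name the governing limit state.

193.8 kips (bearing governs)

Bolt shear: A_b = π(1.125)²/4 = 0.99402 in². φR_n = 0.75 × 84 × 0.99402 × 6 × 1 = 375.7 kips.
Bearing (0.25 in plate, F_u = 65 ksi): end bolts L_c = 2.75 − 1.25/2 = 2.125, R_n = min(1.2×2.125×0.25×65, 2.4×1.125×0.25×65) = 41.438 kips/bolt; interior L_c = 4.0625 − 1.25 = 2.8125, R_n = 43.875 kips/bolt. φR_n = 0.75 × (2×41.438 + 4×43.875) = 193.8 kips.
Governing: min(375.7, 193.8) = 193.8 kips → bearing.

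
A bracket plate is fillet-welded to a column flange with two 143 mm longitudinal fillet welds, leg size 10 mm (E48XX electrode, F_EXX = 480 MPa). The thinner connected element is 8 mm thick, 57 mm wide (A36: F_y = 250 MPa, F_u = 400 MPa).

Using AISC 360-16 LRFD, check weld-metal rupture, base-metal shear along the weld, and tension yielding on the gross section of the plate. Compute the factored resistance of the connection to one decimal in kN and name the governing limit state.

102.6 kN (gross-section yield governs)

Weld metal: throat = 0.707×10 = 7.07 mm, L = 2×143 = 286 mm. φR_n = 0.75 × 0.6 × 480 × 7.07 × 286 = 436.8 kN.
Base metal shear (8 mm plate): yield φR_n = 1.0×0.6×250×8×286 = 343.2 kN; rupture φR_n = 0.75×0.6×400×8×286 = 411.8 kN; take 343.2 kN (yield).
Tension yield (gross): A_g = 57×8 = 456 mm². φR_n = 0.90 × 250 × 456 = 102.6 kN.
Governing: min(436.8, 343.2, 102.6) = 102.6 kN → gross-section yield.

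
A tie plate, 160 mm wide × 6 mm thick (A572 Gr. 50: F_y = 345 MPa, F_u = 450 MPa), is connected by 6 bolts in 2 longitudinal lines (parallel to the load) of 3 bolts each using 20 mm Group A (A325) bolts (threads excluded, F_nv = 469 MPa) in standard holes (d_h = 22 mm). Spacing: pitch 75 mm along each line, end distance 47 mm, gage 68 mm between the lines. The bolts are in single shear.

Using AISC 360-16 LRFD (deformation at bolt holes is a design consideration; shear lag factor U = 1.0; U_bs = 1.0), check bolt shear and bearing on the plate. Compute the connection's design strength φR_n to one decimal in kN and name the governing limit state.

Bolt shear: A_b = π(20)²/4 = 314.16 mm². φR_n = 0.75 × 469 × 314.16 × 6 × 1 = 663.0 kN.
Bearing (6 mm plate, F_u = 450 MPa): end bolts L_c = 47 − 22/2 = 36, R_n = min(1.2×36×6×450, 2.4×20×6×450) = 116.64 kN/bolt; interior L_c = 75 − 22 = 53, R_n = 129.6 kN/bolt. φR_n = 0.75 × (2×116.64 + 4×129.6) = 563.8 kN.
Governing: min(663.0, 563.8) = 563.8 kN → bearing.

563.8 kN (bearing governs)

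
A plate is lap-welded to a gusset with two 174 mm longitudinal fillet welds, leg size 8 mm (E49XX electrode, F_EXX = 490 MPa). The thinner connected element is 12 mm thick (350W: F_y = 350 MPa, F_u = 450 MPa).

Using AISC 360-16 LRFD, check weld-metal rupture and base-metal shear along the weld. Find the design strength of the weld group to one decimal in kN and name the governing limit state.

434.0 kN (weld metal governs)

Weld metal: throat = 0.707×8 = 5.656 mm, L = 2×174 = 348 mm. φR_n = 0.75 × 0.6 × 490 × 5.656 × 348 = 434.0 kN.
Base metal shear (12 mm plate): yield φR_n = 1.0×0.6×350×12×348 = 877.0 kN; rupture φR_n = 0.75×0.6×450×12×348 = 845.6 kN; take 845.6 kN (rupture).
Governing: min(434.0, 845.6) = 434.0 kN → weld metal.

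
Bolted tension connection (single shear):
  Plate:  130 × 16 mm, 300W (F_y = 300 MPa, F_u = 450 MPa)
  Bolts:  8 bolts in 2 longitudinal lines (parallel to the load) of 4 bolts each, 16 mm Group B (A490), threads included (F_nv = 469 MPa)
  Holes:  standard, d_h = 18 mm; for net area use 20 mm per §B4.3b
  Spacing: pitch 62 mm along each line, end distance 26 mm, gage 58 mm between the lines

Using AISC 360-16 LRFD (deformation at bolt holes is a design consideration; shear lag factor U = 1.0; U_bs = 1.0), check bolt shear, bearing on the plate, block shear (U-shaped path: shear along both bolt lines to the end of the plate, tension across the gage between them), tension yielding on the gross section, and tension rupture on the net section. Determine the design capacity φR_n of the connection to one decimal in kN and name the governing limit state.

Bolt shear: A_b = π(16)²/4 = 201.06 mm². φR_n = 0.75 × 469 × 201.06 × 8 × 1 = 565.8 kN.
Bearing (16 mm plate, F_u = 450 MPa): end bolts L_c = 26 − 18/2 = 17, R_n = min(1.2×17×16×450, 2.4×16×16×450) = 146.88 kN/bolt; interior L_c = 62 − 18 = 44, R_n = 276.48 kN/bolt. φR_n = 0.75 × (2×146.88 + 6×276.48) = 1464.5 kN.
Block shear: shear path 2×[26+3×62] = 2×212 mm, A_gv = 6784, A_nv = 2×(212 − 3.5×20)×16 = 4544 mm²; tension across gage: (58 − 1×20)×16 = 608 mm². R_n = min(0.6×450×4544, 0.6×300×6784) + 1.0×450×608 = min(1226.9, 1221.1) + 273.6 = 1494.7 kN. φR_n = 0.75 × 1494.7 = 1121.0 kN.
Tension yield (gross): A_g = 130×16 = 2080 mm². φR_n = 0.90 × 300 × 2080 = 561.6 kN.
Tension rupture (net): A_n = (130 − 2×20)×16 = 1440 mm² (U = 1.0, A_e = A_n). φR_n = 0.75 × 450 × 1440 = 486.0 kN.
Governing: min(565.8, 1464.5, 1121.0, 561.6, 486.0) = 486.0 kN → net-section rupture.

486.0 kN (net-section rupture governs)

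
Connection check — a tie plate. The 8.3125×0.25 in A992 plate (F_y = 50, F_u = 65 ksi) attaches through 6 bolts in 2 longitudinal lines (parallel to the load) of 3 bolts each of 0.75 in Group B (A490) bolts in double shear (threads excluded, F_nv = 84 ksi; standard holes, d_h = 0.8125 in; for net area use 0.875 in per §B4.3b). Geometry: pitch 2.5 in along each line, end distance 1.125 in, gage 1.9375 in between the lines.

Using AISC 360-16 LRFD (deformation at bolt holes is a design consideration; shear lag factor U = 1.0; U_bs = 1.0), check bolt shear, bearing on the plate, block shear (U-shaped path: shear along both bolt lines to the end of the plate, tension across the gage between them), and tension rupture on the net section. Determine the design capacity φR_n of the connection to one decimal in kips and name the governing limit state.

70.5 kips (block shear governs)

Bolt shear: A_b = π(0.75)²/4 = 0.44179 in². φR_n = 0.75 × 84 × 0.44179 × 6 × 2 = 334.0 kips.
Bearing (0.25 in plate, F_u = 65 ksi): end bolts L_c = 1.125 − 0.8125/2 = 0.71875, R_n = min(1.2×0.71875×0.25×65, 2.4×0.75×0.25×65) = 14.016 kips/bolt; interior L_c = 2.5 − 0.8125 = 1.6875, R_n = 29.25 kips/bolt. φR_n = 0.75 × (2×14.016 + 4×29.25) = 108.8 kips.
Block shear: shear path 2×[1.125+2×2.5] = 2×6.125 in, A_gv = 3.0625, A_nv = 2×(6.125 − 2.5×0.875)×0.25 = 1.9688 in²; tension across gage: (1.9375 − 1×0.875)×0.25 = 0.26563 in². R_n = min(0.6×65×1.9688, 0.6×50×3.0625) + 1.0×65×0.26563 = min(76.783, 91.875) + 17.266 = 94.049 kips. φR_n = 0.75 × 94.049 = 70.5 kips.
Tension rupture (net): A_n = (8.3125 − 2×0.875)×0.25 = 1.6406 in² (U = 1.0, A_e = A_n). φR_n = 0.75 × 65 × 1.6406 = 80.0 kips.
Governing: min(334.0, 108.8, 70.5, 80.0) = 70.5 kips → block shear.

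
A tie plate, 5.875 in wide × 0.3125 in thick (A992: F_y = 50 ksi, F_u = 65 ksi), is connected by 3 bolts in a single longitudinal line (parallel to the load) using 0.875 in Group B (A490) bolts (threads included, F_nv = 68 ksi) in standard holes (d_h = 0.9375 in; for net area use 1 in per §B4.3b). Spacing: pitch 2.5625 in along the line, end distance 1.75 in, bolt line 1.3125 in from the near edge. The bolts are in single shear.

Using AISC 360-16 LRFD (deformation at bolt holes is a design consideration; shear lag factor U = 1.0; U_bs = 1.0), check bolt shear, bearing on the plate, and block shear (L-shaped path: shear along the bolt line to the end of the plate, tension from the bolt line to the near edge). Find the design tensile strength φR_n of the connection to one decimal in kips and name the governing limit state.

52.4 kips (block shear governs)

Bolt shear: A_b = π(0.875)²/4 = 0.60132 in². φR_n = 0.75 × 68 × 0.60132 × 3 × 1 = 92.0 kips.
Bearing (0.3125 in plate, F_u = 65 ksi): end bolts L_c = 1.75 − 0.9375/2 = 1.28125, R_n = min(1.2×1.28125×0.3125×65, 2.4×0.875×0.3125×65) = 31.23 kips/bolt; interior L_c = 2.5625 − 0.9375 = 1.625, R_n = 39.609 kips/bolt. φR_n = 0.75 × (1×31.23 + 2×39.609) = 82.8 kips.
Block shear: shear path 1×[1.75+2×2.5625] = 1×6.875 in, A_gv = 2.1484, A_nv = 1×(6.875 − 2.5×1)×0.3125 = 1.3672 in²; tension to near edge: (1.3125 − 0.5×1)×0.3125 = 0.25391 in². R_n = min(0.6×65×1.3672, 0.6×50×2.1484) + 1.0×65×0.25391 = min(53.321, 64.452) + 16.504 = 69.825 kips. φR_n = 0.75 × 69.825 = 52.4 kips.
Governing: min(92.0, 82.8, 52.4) = 52.4 kips → block shear.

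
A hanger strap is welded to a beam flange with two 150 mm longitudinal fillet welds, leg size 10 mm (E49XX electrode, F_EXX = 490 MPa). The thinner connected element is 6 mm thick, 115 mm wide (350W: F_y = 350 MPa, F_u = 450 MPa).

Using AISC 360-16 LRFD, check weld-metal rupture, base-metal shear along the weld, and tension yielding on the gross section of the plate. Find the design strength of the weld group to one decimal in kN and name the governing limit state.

217.4 kN (gross-section yield governs)

Weld metal: throat = 0.707×10 = 7.07 mm, L = 2×150 = 300 mm. φR_n = 0.75 × 0.6 × 490 × 7.07 × 300 = 467.7 kN.
Base metal shear (6 mm plate): yield φR_n = 1.0×0.6×350×6×300 = 378.0 kN; rupture φR_n = 0.75×0.6×450×6×300 = 364.5 kN; take 364.5 kN (rupture).
Tension yield (gross): A_g = 115×6 = 690 mm². φR_n = 0.90 × 350 × 690 = 217.4 kN.
Governing: min(467.7, 364.5, 217.4) = 217.4 kN → gross-section yield.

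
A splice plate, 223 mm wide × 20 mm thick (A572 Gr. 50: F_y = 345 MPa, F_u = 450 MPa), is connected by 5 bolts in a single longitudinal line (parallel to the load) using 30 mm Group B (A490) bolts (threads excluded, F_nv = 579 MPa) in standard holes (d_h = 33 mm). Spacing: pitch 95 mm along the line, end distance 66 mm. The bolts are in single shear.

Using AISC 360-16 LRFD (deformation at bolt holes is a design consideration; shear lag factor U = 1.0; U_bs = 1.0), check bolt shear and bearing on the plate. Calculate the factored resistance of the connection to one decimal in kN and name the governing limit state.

1534.8 kN (bolt shear governs)

Bolt shear: A_b = π(30)²/4 = 706.86 mm². φR_n = 0.75 × 579 × 706.86 × 5 × 1 = 1534.8 kN.
Bearing (20 mm plate, F_u = 450 MPa): end bolts L_c = 66 − 33/2 = 49.5, R_n = min(1.2×49.5×20×450, 2.4×30×20×450) = 534.6 kN/bolt; interior L_c = 95 − 33 = 62, R_n = 648 kN/bolt. φR_n = 0.75 × (1×534.6 + 4×648) = 2345.0 kN.
Governing: min(1534.8, 2345.0) = 1534.8 kN → bolt shear.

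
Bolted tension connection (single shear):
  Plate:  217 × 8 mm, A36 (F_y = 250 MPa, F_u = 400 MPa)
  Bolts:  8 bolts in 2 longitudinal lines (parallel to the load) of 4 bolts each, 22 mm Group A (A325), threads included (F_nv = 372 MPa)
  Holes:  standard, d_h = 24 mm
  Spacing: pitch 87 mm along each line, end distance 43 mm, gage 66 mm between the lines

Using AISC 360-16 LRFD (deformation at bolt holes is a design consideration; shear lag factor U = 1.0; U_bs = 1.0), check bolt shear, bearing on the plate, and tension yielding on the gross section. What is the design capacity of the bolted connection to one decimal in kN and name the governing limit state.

390.6 kN (gross-section yield governs)

Bolt shear: A_b = π(22)²/4 = 380.13 mm². φR_n = 0.75 × 372 × 380.13 × 8 × 1 = 848.5 kN.
Bearing (8 mm plate, F_u = 400 MPa): end bolts L_c = 43 − 24/2 = 31, R_n = min(1.2×31×8×400, 2.4×22×8×400) = 119.04 kN/bolt; interior L_c = 87 − 24 = 63, R_n = 168.96 kN/bolt. φR_n = 0.75 × (2×119.04 + 6×168.96) = 938.9 kN.
Tension yield (gross): A_g = 217×8 = 1736 mm². φR_n = 0.90 × 250 × 1736 = 390.6 kN.
Governing: min(848.5, 938.9, 390.6) = 390.6 kN → gross-section yield.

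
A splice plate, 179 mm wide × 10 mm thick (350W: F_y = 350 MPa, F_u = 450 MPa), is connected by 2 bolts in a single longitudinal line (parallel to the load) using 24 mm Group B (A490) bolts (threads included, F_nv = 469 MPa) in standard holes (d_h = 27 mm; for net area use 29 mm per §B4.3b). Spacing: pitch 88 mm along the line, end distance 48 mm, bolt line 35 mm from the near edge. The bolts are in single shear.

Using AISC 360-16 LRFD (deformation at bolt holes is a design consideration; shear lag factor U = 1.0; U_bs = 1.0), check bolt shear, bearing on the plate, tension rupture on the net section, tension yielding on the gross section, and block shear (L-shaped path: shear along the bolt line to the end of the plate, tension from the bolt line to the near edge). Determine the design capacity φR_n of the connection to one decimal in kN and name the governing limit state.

Bolt shear: A_b = π(24)²/4 = 452.39 mm². φR_n = 0.75 × 469 × 452.39 × 2 × 1 = 318.3 kN.
Bearing (10 mm plate, F_u = 450 MPa): end bolts L_c = 48 − 27/2 = 34.5, R_n = min(1.2×34.5×10×450, 2.4×24×10×450) = 186.3 kN/bolt; interior L_c = 88 − 27 = 61, R_n = 259.2 kN/bolt. φR_n = 0.75 × (1×186.3 + 1×259.2) = 334.1 kN.
Tension rupture (net): A_n = (179 − 1×29)×10 = 1500 mm² (U = 1.0, A_e = A_n). φR_n = 0.75 × 450 × 1500 = 506.3 kN.
Tension yield (gross): A_g = 179×10 = 1790 mm². φR_n = 0.90 × 350 × 1790 = 563.9 kN.
Block shear: shear path 1×[48+1×88] = 1×136 mm, A_gv = 1360, A_nv = 1×(136 − 1.5×29)×10 = 925 mm²; tension to near edge: (35 − 0.5×29)×10 = 205 mm². R_n = min(0.6×450×925, 0.6×350×1360) + 1.0×450×205 = min(249.75, 285.6) + 92.25 = 342 kN. φR_n = 0.75 × 342 = 256.5 kN.
Governing: min(318.3, 334.1, 506.3, 563.9, 256.5) = 256.5 kN → block shear.

256.5 kN (block shear governs)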